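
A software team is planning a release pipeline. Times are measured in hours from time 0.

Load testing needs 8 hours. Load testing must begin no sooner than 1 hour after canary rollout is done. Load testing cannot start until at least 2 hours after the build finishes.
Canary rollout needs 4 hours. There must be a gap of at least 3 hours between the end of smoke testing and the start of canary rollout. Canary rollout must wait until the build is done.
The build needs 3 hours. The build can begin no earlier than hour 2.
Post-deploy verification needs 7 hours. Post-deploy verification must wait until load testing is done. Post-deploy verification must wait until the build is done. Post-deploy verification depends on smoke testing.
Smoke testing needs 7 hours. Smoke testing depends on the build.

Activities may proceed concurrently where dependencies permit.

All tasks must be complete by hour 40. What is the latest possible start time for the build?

Post-deploy verification has no dependents, so it just needs to finish by hour 40. Starting by 40 − 7 = hour 33 achieves that.
Load testing has to be done before post-deploy verification (must start by hour 33). That means finishing by hour 33, i.e. starting by 33 − 8 = hour 25.
Canary rollout has to be done before load testing (must start by hour 25, minus 1-hour gap → hour 24). That means finishing by hour 24, i.e. starting by 24 − 4 = hour 20.
Smoke testing has several dependents: canary rollout (must start by hour 20, minus 3-hour gap → hour 17); post-deploy verification (must start by hour 33). The earliest of those limits is hour 17, so smoke testing must start by 17 − 7 = hour 10.
The build feeds smoke testing (must start by hour 10); canary rollout (must start by hour 20); load testing (must start by hour 25, minus 2-hour gap → hour 23); post-deploy verification (must start by hour 33). Taking the minimum, the build must finish by hour 10 and start by 10 − 3 = hour 7.

7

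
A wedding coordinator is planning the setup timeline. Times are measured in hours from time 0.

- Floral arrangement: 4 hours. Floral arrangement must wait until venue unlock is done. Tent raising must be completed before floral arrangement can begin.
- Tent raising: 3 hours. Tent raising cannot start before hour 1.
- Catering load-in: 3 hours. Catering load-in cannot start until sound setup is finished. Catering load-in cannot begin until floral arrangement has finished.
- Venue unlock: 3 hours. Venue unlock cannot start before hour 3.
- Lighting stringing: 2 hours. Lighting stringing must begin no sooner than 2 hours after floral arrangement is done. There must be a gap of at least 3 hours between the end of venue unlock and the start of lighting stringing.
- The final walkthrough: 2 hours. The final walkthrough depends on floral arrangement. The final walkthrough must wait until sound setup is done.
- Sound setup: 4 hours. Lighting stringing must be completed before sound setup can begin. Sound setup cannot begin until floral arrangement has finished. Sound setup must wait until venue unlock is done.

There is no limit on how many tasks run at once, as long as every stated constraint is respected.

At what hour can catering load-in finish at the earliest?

21

Tent raising cannot begin until its own release at hour 1. It runs from hour 1 to 1 + 3 = hour 4.
Venue unlock cannot begin until its own release at hour 3. It runs from hour 3 to 3 + 3 = hour 6.
For floral arrangement: venue unlock (finishes hour 6); tent raising (finishes hour 4). Taking the maximum gives a start of hour 6, and it finishes at 6 + 4 = hour 10.
For lighting stringing: floral arrangement (finishes hour 10, plus 2-hour gap → hour 12); venue unlock (finishes hour 6, plus 3-hour gap → hour 9). Taking the maximum gives a start of hour 12, and it finishes at 12 + 2 = hour 14.
Sound setup cannot start until lighting stringing (finishes hour 14); floral arrangement (finishes hour 10); venue unlock (finishes hour 6). The controlling bound is hour 14, so sound setup finishes at 14 + 4 = hour 18.
Catering load-in has to wait for sound setup (finishes hour 18); floral arrangement (finishes hour 10). The latest of these is hour 18, so catering load-in runs hour 18 to 18 + 3 = hour 21.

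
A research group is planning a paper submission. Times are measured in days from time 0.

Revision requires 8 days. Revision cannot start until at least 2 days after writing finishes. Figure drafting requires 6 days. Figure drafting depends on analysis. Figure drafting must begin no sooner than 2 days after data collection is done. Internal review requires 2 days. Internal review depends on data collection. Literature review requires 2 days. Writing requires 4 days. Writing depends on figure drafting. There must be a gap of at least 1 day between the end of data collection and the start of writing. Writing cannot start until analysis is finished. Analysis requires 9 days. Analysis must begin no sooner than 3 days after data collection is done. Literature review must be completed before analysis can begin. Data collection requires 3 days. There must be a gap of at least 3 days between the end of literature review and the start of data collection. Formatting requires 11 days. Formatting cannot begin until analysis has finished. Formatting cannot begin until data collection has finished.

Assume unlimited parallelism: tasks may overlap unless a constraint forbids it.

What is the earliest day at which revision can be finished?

Nothing blocks literature review, so it runs from day 0 to day 2.
After literature review (finishes day 2, plus 3-day gap → day 5), data collection can start at day 5 and finishes at day 8.
For analysis: data collection (finishes day 8, plus 3-day gap → day 11); literature review (finishes day 2). Taking the maximum gives a start of day 11, and it finishes at 11 + 9 = day 20.
Figure drafting has to wait for analysis (finishes day 20); data collection (finishes day 8, plus 2-day gap → day 10). The latest of these is day 20, so figure drafting runs day 20 to 20 + 6 = day 26.
Writing has to wait for figure drafting (finishes day 26); data collection (finishes day 8, plus 1-day gap → day 9); analysis (finishes day 20). The latest of these is day 26, so writing runs day 26 to 26 + 4 = day 30.
Revision cannot begin until writing (finishes day 30, plus 2-day gap → day 32). It runs from day 32 to 32 + 8 = day 40.

40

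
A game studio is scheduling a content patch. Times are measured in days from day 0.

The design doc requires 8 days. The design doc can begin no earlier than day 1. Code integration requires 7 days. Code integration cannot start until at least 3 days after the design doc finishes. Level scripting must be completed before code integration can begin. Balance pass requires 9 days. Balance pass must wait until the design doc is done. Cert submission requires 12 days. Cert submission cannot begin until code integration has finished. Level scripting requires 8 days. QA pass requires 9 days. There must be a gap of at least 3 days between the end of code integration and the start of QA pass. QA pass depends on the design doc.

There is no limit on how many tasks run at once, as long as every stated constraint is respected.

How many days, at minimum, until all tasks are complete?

31

Nothing blocks level scripting, so it runs from day 0 to day 8.
The design doc cannot begin until its own release at day 1. It runs from day 1 to 1 + 8 = day 9.
Balance pass waits on the design doc (finishes day 9), so it starts at day 9 and finishes at 9 + 9 = day 18.
Code integration needs all of the design doc (finishes day 9, plus 3-day gap → day 12); level scripting (finishes day 8). That puts its earliest start at day 12; it finishes at 12 + 7 = day 19.
After code integration (finishes day 19), cert submission can start at day 19 and finishes at day 31.
QA pass has to wait for code integration (finishes day 19, plus 3-day gap → day 22); the design doc (finishes day 9). The latest of these is day 22, so QA pass runs day 22 to 22 + 9 = day 31.
All tasks are finished once the last one completes. Finish times: The design doc at 9, Level scripting at 8, Code integration at 19, Balance pass at 18, QA pass at 31, Cert submission at 31. The latest is day 31.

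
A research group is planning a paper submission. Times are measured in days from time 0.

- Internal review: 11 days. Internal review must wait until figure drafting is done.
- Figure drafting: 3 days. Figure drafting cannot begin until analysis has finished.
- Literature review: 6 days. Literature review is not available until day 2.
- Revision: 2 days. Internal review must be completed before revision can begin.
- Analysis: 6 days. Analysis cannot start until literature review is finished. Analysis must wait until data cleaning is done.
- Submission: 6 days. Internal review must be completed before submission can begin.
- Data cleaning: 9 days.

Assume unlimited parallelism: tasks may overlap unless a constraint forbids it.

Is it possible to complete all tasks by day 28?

No

Nothing blocks data cleaning, so it runs from day 0 to day 9.
Literature review cannot begin until its own release at day 2. It runs from day 2 to 2 + 6 = day 8.
Analysis needs all of literature review (finishes day 8); data cleaning (finishes day 9). That puts its earliest start at day 9; it finishes at 9 + 6 = day 15.
After analysis (finishes day 15), figure drafting can start at day 15 and finishes at day 18.
Internal review waits on figure drafting (finishes day 18), so it starts at day 18 and finishes at 18 + 11 = day 29.
Submission waits on internal review (finishes day 29), so it starts at day 29 and finishes at 29 + 6 = day 35.
After internal review (finishes day 29), revision can start at day 29 and finishes at day 31.
The earliest everything can be done is day 35, which is after the deadline of 28, so it is not possible.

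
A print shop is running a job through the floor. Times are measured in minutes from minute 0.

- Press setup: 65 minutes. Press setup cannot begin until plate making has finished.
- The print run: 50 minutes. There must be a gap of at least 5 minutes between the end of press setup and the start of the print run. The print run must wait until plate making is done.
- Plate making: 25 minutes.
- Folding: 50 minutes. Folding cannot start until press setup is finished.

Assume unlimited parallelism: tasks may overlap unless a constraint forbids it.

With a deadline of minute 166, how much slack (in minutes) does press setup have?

21

Plate making can start immediately at minute 0; it finishes at minute 25.
After plate making (finishes minute 25), press setup can start at minute 25 and finishes at minute 90.

Working backward from the deadline:
The print run has no dependents, so it just needs to finish by minute 166. Starting by 166 − 50 = minute 116 achieves that.
Nothing follows folding; the deadline of minute 166 is its only limit. It must start by 166 − 50 = minute 116.
Press setup feeds the print run (must start by minute 116, minus 5-minute gap → minute 111); folding (must start by minute 116). Taking the minimum, press setup must finish by minute 111 and start by 111 − 65 = minute 46.
So press setup can start as early as minute 25 and as late as minute 46, giving 46 − 25 = 21 minutes of slack.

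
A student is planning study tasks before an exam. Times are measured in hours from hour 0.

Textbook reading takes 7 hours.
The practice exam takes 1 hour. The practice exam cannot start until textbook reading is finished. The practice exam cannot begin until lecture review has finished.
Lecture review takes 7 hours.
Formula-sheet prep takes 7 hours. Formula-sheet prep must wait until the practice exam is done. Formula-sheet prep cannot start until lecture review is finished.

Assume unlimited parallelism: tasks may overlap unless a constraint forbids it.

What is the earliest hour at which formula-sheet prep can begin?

8

Lecture review has no prerequisites, so it starts at hour 0 and finishes at hour 7.
Nothing blocks textbook reading, so it runs from hour 0 to hour 7.
The practice exam has to wait for textbook reading (finishes hour 7); lecture review (finishes hour 7). The latest of these is hour 7, so the practice exam runs hour 7 to 7 + 1 = hour 8.
Formula-sheet prep waits on the practice exam (finishes hour 8); lecture review (finishes hour 7). The latest of these is hour 8, which is the earliest formula-sheet prep can start.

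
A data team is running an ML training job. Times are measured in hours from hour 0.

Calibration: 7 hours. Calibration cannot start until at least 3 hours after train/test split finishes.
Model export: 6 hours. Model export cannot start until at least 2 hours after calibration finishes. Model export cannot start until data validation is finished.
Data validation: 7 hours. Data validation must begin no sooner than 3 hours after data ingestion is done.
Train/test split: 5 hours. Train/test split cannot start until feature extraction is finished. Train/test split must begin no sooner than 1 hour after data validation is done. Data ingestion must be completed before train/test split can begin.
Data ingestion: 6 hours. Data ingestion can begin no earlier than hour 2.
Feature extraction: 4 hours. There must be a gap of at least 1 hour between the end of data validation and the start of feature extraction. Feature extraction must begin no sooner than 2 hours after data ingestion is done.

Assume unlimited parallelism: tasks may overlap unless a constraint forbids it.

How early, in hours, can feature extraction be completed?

After its own release at hour 2, data ingestion can start at hour 2 and finishes at hour 8.
After data ingestion (finishes hour 8, plus 3-hour gap → hour 11), data validation can start at hour 11 and finishes at hour 18.
For feature extraction: data validation (finishes hour 18, plus 1-hour gap → hour 19); data ingestion (finishes hour 8, plus 2-hour gap → hour 10). Taking the maximum gives a start of hour 19, and it finishes at 19 + 4 = hour 23.

23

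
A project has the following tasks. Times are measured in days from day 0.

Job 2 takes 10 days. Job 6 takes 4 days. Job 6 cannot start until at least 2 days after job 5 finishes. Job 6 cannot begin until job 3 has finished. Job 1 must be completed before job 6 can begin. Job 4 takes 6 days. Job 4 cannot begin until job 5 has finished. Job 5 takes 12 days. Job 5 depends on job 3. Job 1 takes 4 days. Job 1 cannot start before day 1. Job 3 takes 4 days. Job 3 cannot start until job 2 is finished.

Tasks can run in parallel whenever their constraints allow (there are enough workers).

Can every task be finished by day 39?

Job 2 can start immediately at day 0; it finishes at day 10.
After job 2 (finishes day 10), job 3 can start at day 10 and finishes at day 14.
Job 5 cannot begin until job 3 (finishes day 14). It runs from day 14 to 14 + 12 = day 26.
After job 5 (finishes day 26), job 4 can start at day 26 and finishes at day 32.
After its own release at day 1, job 1 can start at day 1 and finishes at day 5.
For job 6: job 5 (finishes day 26, plus 2-day gap → day 28); job 3 (finishes day 14); job 1 (finishes day 5). Taking the maximum gives a start of day 28, and it finishes at 28 + 4 = day 32.
Every task is finished by day 32, which is no later than the deadline of 39, so the schedule is feasible.

Yes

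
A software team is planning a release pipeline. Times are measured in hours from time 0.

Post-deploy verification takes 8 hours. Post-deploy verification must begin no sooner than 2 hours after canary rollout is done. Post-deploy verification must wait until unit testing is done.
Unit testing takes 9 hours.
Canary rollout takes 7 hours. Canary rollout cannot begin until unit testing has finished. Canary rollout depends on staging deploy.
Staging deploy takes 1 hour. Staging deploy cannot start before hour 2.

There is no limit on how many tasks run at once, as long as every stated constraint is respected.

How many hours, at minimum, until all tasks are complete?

26

Staging deploy waits on its own release at hour 2, so it starts at hour 2 and finishes at 2 + 1 = hour 3.
Unit testing can start immediately at hour 0; it finishes at hour 9.
Canary rollout has to wait for unit testing (finishes hour 9); staging deploy (finishes hour 3). The latest of these is hour 9, so canary rollout runs hour 9 to 9 + 7 = hour 16.
Post-deploy verification cannot start until canary rollout (finishes hour 16, plus 2-hour gap → hour 18); unit testing (finishes hour 9). The controlling bound is hour 18, so post-deploy verification finishes at 18 + 8 = hour 26.
All tasks are finished once the last one completes. Finish times: Unit testing at 9, Staging deploy at 3, Canary rollout at 16, Post-deploy verification at 26. The latest is hour 26.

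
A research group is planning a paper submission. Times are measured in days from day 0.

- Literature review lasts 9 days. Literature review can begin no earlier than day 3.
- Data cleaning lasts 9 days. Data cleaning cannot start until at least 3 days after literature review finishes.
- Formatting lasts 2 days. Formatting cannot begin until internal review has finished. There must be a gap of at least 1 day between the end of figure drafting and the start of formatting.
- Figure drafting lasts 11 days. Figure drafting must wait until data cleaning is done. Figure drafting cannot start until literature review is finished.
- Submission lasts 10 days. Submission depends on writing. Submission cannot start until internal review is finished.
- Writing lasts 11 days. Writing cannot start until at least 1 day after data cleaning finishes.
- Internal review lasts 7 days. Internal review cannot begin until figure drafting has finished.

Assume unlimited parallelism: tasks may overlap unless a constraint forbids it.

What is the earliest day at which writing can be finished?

Literature review waits on its own release at day 3, so it starts at day 3 and finishes at 3 + 9 = day 12.
Data cleaning cannot begin until literature review (finishes day 12, plus 3-day gap → day 15). It runs from day 15 to 15 + 9 = day 24.
Writing waits on data cleaning (finishes day 24, plus 1-day gap → day 25), so it starts at day 25 and finishes at 25 + 11 = day 36.

36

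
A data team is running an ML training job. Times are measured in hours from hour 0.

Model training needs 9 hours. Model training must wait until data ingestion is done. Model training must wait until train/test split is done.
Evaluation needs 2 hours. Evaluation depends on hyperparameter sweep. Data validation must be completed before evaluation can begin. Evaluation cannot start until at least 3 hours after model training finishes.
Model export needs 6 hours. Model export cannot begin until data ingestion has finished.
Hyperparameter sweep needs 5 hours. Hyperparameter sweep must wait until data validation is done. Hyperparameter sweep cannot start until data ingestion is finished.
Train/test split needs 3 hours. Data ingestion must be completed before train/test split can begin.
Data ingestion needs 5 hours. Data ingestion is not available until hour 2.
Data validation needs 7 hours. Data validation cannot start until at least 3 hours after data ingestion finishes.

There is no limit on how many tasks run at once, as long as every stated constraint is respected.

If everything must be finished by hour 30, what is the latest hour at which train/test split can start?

Evaluation has no dependents, so it just needs to finish by hour 30. Starting by 30 − 2 = hour 28 achieves that.
Model training feeds into evaluation (must start by hour 28, minus 3-hour gap → hour 25); so model training must finish by hour 25 and therefore start by hour 16.
Train/test split has to be done before model training (must start by hour 16). That means finishing by hour 16, i.e. starting by 16 − 3 = hour 13.

13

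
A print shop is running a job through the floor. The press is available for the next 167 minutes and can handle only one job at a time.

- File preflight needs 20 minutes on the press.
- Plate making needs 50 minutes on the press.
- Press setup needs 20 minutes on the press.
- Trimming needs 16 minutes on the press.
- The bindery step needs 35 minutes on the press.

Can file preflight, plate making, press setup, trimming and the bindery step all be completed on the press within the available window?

Running back to back, the jobs need 20 + 50 + 20 + 16 + 35 = 141 minutes on the press.
Since 141 ≤ 167, they fit within the window.

Yes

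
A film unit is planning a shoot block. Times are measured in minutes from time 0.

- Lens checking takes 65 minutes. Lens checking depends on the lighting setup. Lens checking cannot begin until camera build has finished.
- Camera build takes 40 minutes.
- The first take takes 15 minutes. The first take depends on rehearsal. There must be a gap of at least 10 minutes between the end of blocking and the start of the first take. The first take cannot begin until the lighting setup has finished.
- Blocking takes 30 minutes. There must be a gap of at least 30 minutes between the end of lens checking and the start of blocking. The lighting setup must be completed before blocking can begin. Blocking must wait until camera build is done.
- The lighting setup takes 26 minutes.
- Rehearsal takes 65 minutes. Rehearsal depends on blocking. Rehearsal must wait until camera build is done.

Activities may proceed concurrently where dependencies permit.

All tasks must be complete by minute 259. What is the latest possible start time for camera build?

The first take has no dependents, so it just needs to finish by minute 259. Starting by 259 − 15 = minute 244 achieves that.
Rehearsal must finish before the first take (must start by minute 244). With a 65-minute duration, rehearsal must start by 244 − 65 = minute 179.
Blocking feeds rehearsal (must start by minute 179); the first take (must start by minute 244, minus 10-minute gap → minute 234). Taking the minimum, blocking must finish by minute 179 and start by 179 − 30 = minute 149.
Lens checking must finish before blocking (must start by minute 149, minus 30-minute gap → minute 119). With a 65-minute duration, lens checking must start by 119 − 65 = minute 54.
Camera build feeds lens checking (must start by minute 54); blocking (must start by minute 149); rehearsal (must start by minute 179). Taking the minimum, camera build must finish by minute 54 and start by 54 − 40 = minute 14.

14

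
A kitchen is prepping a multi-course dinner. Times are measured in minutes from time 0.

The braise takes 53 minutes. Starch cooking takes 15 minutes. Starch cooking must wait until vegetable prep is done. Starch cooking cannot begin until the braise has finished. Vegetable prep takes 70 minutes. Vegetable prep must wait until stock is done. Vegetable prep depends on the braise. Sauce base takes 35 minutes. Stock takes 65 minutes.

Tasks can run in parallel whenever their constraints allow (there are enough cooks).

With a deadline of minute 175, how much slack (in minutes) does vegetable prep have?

Nothing blocks the braise, so it runs from minute 0 to minute 53.
Stock has no prerequisites, so it starts at minute 0 and finishes at minute 65.
Vegetable prep cannot start until stock (finishes minute 65); the braise (finishes minute 53). The controlling bound is minute 65, so vegetable prep finishes at 65 + 70 = minute 135.

Working backward from the deadline:
To finish by minute 175, starch cooking (duration 15) must start no later than minute 160.
Since starch cooking (must start by minute 160) depends on it, vegetable prep must finish by minute 160. Backing off its 70-minute duration gives a latest start of minute 90.
So vegetable prep can start as early as minute 65 and as late as minute 90, giving 90 − 65 = 25 minutes of slack.

25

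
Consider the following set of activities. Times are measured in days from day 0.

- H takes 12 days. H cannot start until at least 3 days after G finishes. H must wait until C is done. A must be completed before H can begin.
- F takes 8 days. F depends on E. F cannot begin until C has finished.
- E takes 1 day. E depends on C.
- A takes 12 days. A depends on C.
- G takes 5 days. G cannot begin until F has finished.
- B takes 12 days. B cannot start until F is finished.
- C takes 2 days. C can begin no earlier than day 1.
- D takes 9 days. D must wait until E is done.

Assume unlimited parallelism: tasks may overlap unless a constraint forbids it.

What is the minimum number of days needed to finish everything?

C waits on its own release at day 1, so it starts at day 1 and finishes at 1 + 2 = day 3.
After C (finishes day 3), E can start at day 3 and finishes at day 4.
F has to wait for E (finishes day 4); C (finishes day 3). The latest of these is day 4, so F runs day 4 to 4 + 8 = day 12.
G cannot begin until F (finishes day 12). It runs from day 12 to 12 + 5 = day 17.
B cannot begin until F (finishes day 12). It runs from day 12 to 12 + 12 = day 24.
D waits on E (finishes day 4), so it starts at day 4 and finishes at 4 + 9 = day 13.
A waits on C (finishes day 3), so it starts at day 3 and finishes at 3 + 12 = day 15.
H needs all of G (finishes day 17, plus 3-day gap → day 20); C (finishes day 3); A (finishes day 15). That puts its earliest start at day 20; it finishes at 20 + 12 = day 32.
All tasks are finished once the last one completes. Finish times: A at 15, B at 24, C at 3, D at 13, E at 4, F at 12, G at 17, H at 32. The latest is day 32.

32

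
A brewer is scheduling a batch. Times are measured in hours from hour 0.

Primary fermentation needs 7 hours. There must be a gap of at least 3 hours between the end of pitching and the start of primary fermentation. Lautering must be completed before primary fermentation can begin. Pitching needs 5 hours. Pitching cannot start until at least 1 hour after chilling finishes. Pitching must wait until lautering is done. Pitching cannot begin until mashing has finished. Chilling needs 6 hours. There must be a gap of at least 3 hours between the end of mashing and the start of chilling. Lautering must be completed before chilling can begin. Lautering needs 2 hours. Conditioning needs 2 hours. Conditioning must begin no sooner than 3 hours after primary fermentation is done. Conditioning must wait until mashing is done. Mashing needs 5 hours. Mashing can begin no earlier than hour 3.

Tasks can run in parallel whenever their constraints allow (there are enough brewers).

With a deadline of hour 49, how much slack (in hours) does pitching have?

11

Lautering has no prerequisites, so it starts at hour 0 and finishes at hour 2.
Mashing waits on its own release at hour 3, so it starts at hour 3 and finishes at 3 + 5 = hour 8.
Chilling has to wait for mashing (finishes hour 8, plus 3-hour gap → hour 11); lautering (finishes hour 2). The latest of these is hour 11, so chilling runs hour 11 to 11 + 6 = hour 17.
Pitching has to wait for chilling (finishes hour 17, plus 1-hour gap → hour 18); lautering (finishes hour 2); mashing (finishes hour 8). The latest of these is hour 18, so pitching runs hour 18 to 18 + 5 = hour 23.

Working backward from the deadline:
Nothing follows conditioning; the deadline of hour 49 is its only limit. It must start by 49 − 2 = hour 47.
Primary fermentation has to be done before conditioning (must start by hour 47, minus 3-hour gap → hour 44). That means finishing by hour 44, i.e. starting by 44 − 7 = hour 37.
Pitching feeds into primary fermentation (must start by hour 37, minus 3-hour gap → hour 34); so pitching must finish by hour 34 and therefore start by hour 29.
So pitching can start as early as hour 18 and as late as hour 29, giving 29 − 18 = 11 hours of slack.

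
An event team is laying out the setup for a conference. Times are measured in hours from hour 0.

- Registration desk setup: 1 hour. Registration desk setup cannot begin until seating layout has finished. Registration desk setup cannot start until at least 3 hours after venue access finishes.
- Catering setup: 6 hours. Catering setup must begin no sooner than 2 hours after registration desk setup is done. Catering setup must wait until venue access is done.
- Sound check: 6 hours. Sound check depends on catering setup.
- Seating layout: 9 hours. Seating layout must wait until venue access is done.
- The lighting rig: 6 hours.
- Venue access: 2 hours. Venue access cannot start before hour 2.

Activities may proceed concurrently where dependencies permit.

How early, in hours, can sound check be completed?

Venue access waits on its own release at hour 2, so it starts at hour 2 and finishes at 2 + 2 = hour 4.
Seating layout cannot begin until venue access (finishes hour 4). It runs from hour 4 to 4 + 9 = hour 13.
Registration desk setup cannot start until seating layout (finishes hour 13); venue access (finishes hour 4, plus 3-hour gap → hour 7). The controlling bound is hour 13, so registration desk setup finishes at 13 + 1 = hour 14.
For catering setup: registration desk setup (finishes hour 14, plus 2-hour gap → hour 16); venue access (finishes hour 4). Taking the maximum gives a start of hour 16, and it finishes at 16 + 6 = hour 22.
Sound check cannot begin until catering setup (finishes hour 22). It runs from hour 22 to 22 + 6 = hour 28.

28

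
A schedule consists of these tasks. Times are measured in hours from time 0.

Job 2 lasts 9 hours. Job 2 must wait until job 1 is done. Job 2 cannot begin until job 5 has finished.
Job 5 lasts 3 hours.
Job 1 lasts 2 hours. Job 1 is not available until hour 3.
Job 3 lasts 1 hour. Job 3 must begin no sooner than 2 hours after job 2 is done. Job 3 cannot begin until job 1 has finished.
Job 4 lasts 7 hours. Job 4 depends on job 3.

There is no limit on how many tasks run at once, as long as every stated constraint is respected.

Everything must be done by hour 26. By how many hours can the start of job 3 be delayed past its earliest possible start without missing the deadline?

2

Job 5 has no prerequisites, so it starts at hour 0 and finishes at hour 3.
Job 1 waits on its own release at hour 3, so it starts at hour 3 and finishes at 3 + 2 = hour 5.
For job 2: job 1 (finishes hour 5); job 5 (finishes hour 3). Taking the maximum gives a start of hour 5, and it finishes at 5 + 9 = hour 14.
Job 3 needs all of job 2 (finishes hour 14, plus 2-hour gap → hour 16); job 1 (finishes hour 5). That puts its earliest start at hour 16; it finishes at 16 + 1 = hour 17.

Working backward from the deadline:
Nothing follows job 4; the deadline of hour 26 is its only limit. It must start by 26 − 7 = hour 19.
Since job 4 (must start by hour 19) depends on it, job 3 must finish by hour 19. Backing off its 1-hour duration gives a latest start of hour 18.
So job 3 can start as early as hour 16 and as late as hour 18, giving 18 − 16 = 2 hours of slack.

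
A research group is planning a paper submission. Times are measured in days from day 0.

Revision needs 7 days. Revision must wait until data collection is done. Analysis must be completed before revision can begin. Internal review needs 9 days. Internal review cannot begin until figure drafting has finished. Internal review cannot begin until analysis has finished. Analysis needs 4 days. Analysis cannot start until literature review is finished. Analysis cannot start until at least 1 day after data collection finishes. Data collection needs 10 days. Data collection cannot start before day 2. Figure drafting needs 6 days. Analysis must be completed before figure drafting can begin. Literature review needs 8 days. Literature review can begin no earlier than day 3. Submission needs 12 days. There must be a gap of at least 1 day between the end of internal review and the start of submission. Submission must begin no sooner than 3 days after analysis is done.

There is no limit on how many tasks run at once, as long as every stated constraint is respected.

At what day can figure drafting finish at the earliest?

After its own release at day 2, data collection can start at day 2 and finishes at day 12.
Literature review cannot begin until its own release at day 3. It runs from day 3 to 3 + 8 = day 11.
Analysis needs all of literature review (finishes day 11); data collection (finishes day 12, plus 1-day gap → day 13). That puts its earliest start at day 13; it finishes at 13 + 4 = day 17.
Figure drafting cannot begin until analysis (finishes day 17). It runs from day 17 to 17 + 6 = day 23.

23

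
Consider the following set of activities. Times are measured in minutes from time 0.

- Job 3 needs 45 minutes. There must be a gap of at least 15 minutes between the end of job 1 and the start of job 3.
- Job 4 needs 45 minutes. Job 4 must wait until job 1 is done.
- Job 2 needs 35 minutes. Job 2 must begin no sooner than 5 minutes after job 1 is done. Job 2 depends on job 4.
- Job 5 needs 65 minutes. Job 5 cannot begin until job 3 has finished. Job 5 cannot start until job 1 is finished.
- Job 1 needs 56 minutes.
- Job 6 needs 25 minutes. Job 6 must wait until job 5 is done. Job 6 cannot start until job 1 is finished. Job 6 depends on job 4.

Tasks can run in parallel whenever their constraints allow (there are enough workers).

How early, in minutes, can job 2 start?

Job 1 can start immediately at minute 0; it finishes at minute 56.
Job 4 cannot begin until job 1 (finishes minute 56). It runs from minute 56 to 56 + 45 = minute 101.
Job 2 waits on job 1 (finishes minute 56, plus 5-minute gap → minute 61); job 4 (finishes minute 101). The latest of these is minute 101, which is the earliest job 2 can start.

101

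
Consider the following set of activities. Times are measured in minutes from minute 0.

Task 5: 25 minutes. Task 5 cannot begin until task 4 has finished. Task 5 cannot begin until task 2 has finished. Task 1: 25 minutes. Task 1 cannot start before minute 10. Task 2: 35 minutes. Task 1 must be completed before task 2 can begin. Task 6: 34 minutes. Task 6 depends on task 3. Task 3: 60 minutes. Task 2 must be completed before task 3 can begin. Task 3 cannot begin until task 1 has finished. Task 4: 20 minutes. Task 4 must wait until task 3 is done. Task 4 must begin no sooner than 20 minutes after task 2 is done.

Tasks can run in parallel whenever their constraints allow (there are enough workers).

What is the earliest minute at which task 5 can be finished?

Task 1 waits on its own release at minute 10, so it starts at minute 10 and finishes at 10 + 25 = minute 35.
Task 2 cannot begin until task 1 (finishes minute 35). It runs from minute 35 to 35 + 35 = minute 70.
Task 3 cannot start until task 2 (finishes minute 70); task 1 (finishes minute 35). The controlling bound is minute 70, so task 3 finishes at 70 + 60 = minute 130.
Task 4 cannot start until task 3 (finishes minute 130); task 2 (finishes minute 70, plus 20-minute gap → minute 90). The controlling bound is minute 130, so task 4 finishes at 130 + 20 = minute 150.
For task 5: task 4 (finishes minute 150); task 2 (finishes minute 70). Taking the maximum gives a start of minute 150, and it finishes at 150 + 25 = minute 175.

175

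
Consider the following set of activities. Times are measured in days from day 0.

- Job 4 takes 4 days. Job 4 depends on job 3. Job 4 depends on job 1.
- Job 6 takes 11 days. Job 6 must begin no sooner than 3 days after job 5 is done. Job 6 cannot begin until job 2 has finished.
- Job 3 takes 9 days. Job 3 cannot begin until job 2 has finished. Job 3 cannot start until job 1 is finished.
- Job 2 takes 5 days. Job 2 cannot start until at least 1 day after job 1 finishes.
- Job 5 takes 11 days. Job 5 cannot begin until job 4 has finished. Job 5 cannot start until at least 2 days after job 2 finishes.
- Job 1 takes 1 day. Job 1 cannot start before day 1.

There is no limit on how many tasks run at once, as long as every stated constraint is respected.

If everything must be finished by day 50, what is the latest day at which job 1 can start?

To finish by day 50, job 6 (duration 11) must start no later than day 39.
Job 5 has to be done before job 6 (must start by day 39, minus 3-day gap → day 36). That means finishing by day 36, i.e. starting by 36 − 11 = day 25.
Job 4 must finish before job 5 (must start by day 25). With a 4-day duration, job 4 must start by 25 − 4 = day 21.
Job 3 feeds into job 4 (must start by day 21); so job 3 must finish by day 21 and therefore start by day 12.
For job 2: job 3 (must start by day 12); job 5 (must start by day 25, minus 2-day gap → day 23); job 6 (must start by day 39). The most restrictive is day 12; with a 5-day duration, job 2 must start by day 7.
For job 1: job 2 (must start by day 7, minus 1-day gap → day 6); job 3 (must start by day 12); job 4 (must start by day 21). The most restrictive is day 6; with a 1-day duration, job 1 must start by day 5.

5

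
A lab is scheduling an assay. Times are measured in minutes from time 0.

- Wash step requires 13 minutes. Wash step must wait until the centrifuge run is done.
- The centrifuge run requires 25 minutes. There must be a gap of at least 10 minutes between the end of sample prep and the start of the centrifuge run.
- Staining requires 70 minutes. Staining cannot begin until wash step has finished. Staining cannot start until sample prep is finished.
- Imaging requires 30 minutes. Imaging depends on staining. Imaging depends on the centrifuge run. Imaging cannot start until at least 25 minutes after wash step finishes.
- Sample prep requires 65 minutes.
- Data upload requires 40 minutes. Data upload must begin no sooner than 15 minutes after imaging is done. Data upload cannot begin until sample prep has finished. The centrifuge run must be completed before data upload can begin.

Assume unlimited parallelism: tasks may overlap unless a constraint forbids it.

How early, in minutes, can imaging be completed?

213

Nothing blocks sample prep, so it runs from minute 0 to minute 65.
The centrifuge run cannot begin until sample prep (finishes minute 65, plus 10-minute gap → minute 75). It runs from minute 75 to 75 + 25 = minute 100.
Wash step cannot begin until the centrifuge run (finishes minute 100). It runs from minute 100 to 100 + 13 = minute 113.
Staining cannot start until wash step (finishes minute 113); sample prep (finishes minute 65). The controlling bound is minute 113, so staining finishes at 113 + 70 = minute 183.
Imaging needs all of staining (finishes minute 183); the centrifuge run (finishes minute 100); wash step (finishes minute 113, plus 25-minute gap → minute 138). That puts its earliest start at minute 183; it finishes at 183 + 30 = minute 213.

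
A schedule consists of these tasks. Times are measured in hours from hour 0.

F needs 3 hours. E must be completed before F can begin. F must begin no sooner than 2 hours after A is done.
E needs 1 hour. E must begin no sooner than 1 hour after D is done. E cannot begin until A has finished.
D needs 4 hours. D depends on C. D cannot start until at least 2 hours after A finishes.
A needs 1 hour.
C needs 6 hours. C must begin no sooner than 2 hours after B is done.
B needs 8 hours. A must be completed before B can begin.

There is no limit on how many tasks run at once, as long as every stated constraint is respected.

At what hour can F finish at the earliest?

A has no prerequisites, so it starts at hour 0 and finishes at hour 1.
B cannot begin until A (finishes hour 1). It runs from hour 1 to 1 + 8 = hour 9.
C waits on B (finishes hour 9, plus 2-hour gap → hour 11), so it starts at hour 11 and finishes at 11 + 6 = hour 17.
D has to wait for C (finishes hour 17); A (finishes hour 1, plus 2-hour gap → hour 3). The latest of these is hour 17, so D runs hour 17 to 17 + 4 = hour 21.
E cannot start until D (finishes hour 21, plus 1-hour gap → hour 22); A (finishes hour 1). The controlling bound is hour 22, so E finishes at 22 + 1 = hour 23.
F has to wait for E (finishes hour 23); A (finishes hour 1, plus 2-hour gap → hour 3). The latest of these is hour 23, so F runs hour 23 to 23 + 3 = hour 26.

26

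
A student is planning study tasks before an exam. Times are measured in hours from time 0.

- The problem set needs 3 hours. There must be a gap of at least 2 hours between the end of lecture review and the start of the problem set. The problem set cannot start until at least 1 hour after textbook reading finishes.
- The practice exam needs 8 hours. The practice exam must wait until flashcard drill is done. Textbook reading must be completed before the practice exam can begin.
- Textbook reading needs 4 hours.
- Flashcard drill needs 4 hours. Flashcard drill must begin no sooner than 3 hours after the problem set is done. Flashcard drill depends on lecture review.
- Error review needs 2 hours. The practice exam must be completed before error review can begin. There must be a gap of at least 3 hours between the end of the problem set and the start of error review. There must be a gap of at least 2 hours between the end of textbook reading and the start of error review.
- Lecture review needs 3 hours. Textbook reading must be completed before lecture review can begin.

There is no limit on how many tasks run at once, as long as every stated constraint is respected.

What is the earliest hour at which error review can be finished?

29

Textbook reading has no prerequisites, so it starts at hour 0 and finishes at hour 4.
After textbook reading (finishes hour 4), lecture review can start at hour 4 and finishes at hour 7.
The problem set has to wait for lecture review (finishes hour 7, plus 2-hour gap → hour 9); textbook reading (finishes hour 4, plus 1-hour gap → hour 5). The latest of these is hour 9, so the problem set runs hour 9 to 9 + 3 = hour 12.
Flashcard drill cannot start until the problem set (finishes hour 12, plus 3-hour gap → hour 15); lecture review (finishes hour 7). The controlling bound is hour 15, so flashcard drill finishes at 15 + 4 = hour 19.
For the practice exam: flashcard drill (finishes hour 19); textbook reading (finishes hour 4). Taking the maximum gives a start of hour 19, and it finishes at 19 + 8 = hour 27.
Error review has to wait for the practice exam (finishes hour 27); the problem set (finishes hour 12, plus 3-hour gap → hour 15); textbook reading (finishes hour 4, plus 2-hour gap → hour 6). The latest of these is hour 27, so error review runs hour 27 to 27 + 2 = hour 29.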